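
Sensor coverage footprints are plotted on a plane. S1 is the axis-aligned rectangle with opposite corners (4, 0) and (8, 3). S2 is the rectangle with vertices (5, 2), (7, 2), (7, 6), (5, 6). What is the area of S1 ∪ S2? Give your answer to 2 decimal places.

18.00

By inclusion–exclusion:
Individual areas: |S1| = 12, |S2| = 8.
|S1∩S2|: x∈[5,7], y∈[2,3] → 2·1 = 2.
|S1 ∪ S2| = 20 − 2 = 18.00.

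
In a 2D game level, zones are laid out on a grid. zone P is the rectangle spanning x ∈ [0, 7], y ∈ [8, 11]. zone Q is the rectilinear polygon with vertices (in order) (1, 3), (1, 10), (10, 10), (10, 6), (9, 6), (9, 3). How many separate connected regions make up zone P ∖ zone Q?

1

zone P ∖ zone Q is a single connected region.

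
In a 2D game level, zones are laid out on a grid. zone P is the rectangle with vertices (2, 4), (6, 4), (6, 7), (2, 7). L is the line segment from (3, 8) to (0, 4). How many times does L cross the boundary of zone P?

2

The segment meets the boundary at (2,6.667), (2.25,7).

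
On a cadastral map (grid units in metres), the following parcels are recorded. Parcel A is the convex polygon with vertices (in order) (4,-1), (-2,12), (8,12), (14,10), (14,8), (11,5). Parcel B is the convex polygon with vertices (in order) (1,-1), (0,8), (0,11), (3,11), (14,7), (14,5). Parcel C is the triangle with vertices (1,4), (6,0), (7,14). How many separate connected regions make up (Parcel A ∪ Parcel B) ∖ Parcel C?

(Parcel A ∪ Parcel B) ∖ Parcel C splits into 2 disjoint pieces (area 43.7689, area 59.7242).

2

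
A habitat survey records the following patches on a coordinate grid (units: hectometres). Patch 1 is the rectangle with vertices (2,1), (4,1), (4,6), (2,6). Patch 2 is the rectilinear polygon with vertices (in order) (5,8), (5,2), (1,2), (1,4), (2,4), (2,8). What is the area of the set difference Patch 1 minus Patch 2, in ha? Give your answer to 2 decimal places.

2.00

|Patch 1| = 10, |Patch 1∩Patch 2| = 8.
|Patch 1 ∖ Patch 2| = |Patch 1| − |Patch 1∩Patch 2| = 10 − 8 = 2.00.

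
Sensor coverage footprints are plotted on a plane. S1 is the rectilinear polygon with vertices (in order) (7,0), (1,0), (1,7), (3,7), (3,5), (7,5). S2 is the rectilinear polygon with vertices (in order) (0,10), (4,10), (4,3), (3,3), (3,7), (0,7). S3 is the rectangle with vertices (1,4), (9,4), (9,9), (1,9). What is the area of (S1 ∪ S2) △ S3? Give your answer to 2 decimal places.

|S1 ∪ S2| = 48.
|(S1 ∪ S2) ∩ S3| = 18.
|(S1 ∪ S2) △ S3| = 48 + 40 − 36 = 52.00.

52.00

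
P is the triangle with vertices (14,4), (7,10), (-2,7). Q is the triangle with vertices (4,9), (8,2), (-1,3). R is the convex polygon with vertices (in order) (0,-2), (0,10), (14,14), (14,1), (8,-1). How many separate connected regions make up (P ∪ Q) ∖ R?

2

(P ∪ Q) ∖ R splits into 2 disjoint pieces (area 0.6556, area 1.0417).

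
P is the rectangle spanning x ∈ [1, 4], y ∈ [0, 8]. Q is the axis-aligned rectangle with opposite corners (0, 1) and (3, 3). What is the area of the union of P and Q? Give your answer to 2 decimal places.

By inclusion–exclusion:
Individual areas: |P| = 24, |Q| = 6.
|P∩Q|: x∈[1,3], y∈[1,3] → 2·2 = 4.
|P ∪ Q| = 30 − 4 = 26.00.

26.00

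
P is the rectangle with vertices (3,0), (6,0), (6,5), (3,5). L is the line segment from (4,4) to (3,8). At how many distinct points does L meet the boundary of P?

The segment meets the boundary at (3.75,5).

1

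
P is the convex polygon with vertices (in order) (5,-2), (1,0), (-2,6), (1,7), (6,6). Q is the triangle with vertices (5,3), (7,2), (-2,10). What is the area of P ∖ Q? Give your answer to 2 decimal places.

|P| = 45, |P∩Q| = 2.5488.
|P ∖ Q| = |P| − |P∩Q| = 45 − 2.5488 = 42.45.

42.45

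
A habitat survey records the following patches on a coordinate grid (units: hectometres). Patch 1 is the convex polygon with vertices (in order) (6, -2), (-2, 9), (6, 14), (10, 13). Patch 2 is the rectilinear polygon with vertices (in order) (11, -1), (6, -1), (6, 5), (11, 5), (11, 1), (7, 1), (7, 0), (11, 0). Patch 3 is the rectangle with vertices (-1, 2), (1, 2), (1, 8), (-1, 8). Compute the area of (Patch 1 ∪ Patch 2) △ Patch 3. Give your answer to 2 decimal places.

|Patch 1 ∪ Patch 2| = 115.6.
|(Patch 1 ∪ Patch 2) ∩ Patch 3| = 3.5.
|(Patch 1 ∪ Patch 2) △ Patch 3| = 115.6 + 12 − 7 = 120.60.

120.60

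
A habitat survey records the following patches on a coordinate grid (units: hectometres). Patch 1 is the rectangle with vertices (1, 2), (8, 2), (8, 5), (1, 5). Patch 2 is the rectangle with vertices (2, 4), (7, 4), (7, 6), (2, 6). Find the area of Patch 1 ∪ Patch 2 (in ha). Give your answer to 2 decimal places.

By inclusion–exclusion:
Individual areas: |Patch 1| = 21, |Patch 2| = 10.
|Patch 1∩Patch 2|: x∈[2,7], y∈[4,5] → 5·1 = 5.
|Patch 1 ∪ Patch 2| = 31 − 5 = 26.00.

26.00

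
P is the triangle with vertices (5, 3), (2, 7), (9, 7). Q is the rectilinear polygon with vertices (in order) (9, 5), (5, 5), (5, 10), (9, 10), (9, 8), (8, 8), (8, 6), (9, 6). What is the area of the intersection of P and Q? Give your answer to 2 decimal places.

5.50

The intersection is the polygon with vertices (8,7), (8,6), (7,5), (5,5), (5,7).
By the shoelace formula its area is 5.50.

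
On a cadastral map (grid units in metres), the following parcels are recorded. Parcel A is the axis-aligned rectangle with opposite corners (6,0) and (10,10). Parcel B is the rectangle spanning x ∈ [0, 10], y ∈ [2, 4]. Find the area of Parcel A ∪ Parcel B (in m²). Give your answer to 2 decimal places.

52.00

By inclusion–exclusion:
Individual areas: |Parcel A| = 40, |Parcel B| = 20.
|Parcel A∩Parcel B|: x∈[6,10], y∈[2,4] → 4·2 = 8.
|Parcel A ∪ Parcel B| = 60 − 8 = 52.00.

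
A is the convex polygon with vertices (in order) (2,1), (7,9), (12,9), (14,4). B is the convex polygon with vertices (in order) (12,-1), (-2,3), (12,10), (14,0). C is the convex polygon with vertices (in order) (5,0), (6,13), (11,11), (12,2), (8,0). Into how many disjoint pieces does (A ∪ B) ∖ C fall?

2

(A ∪ B) ∖ C splits into 2 disjoint pieces (area 21.3933, area 21.7719).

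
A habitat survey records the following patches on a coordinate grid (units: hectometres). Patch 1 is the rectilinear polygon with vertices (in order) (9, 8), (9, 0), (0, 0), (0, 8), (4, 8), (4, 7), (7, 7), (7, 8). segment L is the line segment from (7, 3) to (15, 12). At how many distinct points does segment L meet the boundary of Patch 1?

The segment meets the boundary at (9,5.25).

1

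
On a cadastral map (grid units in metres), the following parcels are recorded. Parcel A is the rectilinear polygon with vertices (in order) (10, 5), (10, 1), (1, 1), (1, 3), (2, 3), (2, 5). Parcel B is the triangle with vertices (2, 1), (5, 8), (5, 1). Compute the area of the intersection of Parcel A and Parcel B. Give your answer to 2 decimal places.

8.57

The intersection is the polygon with vertices (2,1), (3.714,5), (5,5), (5,1).
By the shoelace formula its area is 8.57.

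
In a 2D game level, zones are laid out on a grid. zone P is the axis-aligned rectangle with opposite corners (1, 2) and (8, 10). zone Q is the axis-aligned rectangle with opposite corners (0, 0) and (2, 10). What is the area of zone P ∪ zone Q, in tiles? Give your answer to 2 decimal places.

68.00

By inclusion–exclusion:
Individual areas: |zone P| = 56, |zone Q| = 20.
|zone P∩zone Q|: x∈[1,2], y∈[2,10] → 1·8 = 8.
|zone P ∪ zone Q| = 76 − 8 = 68.00.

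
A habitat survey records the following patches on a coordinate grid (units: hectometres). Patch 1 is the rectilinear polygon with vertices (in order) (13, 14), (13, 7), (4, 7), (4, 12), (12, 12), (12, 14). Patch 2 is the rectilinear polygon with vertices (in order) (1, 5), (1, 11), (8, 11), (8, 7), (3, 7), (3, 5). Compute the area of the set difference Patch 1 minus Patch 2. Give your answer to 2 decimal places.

31.00

|Patch 1| = 47, |Patch 1∩Patch 2| = 16.
|Patch 1 ∖ Patch 2| = |Patch 1| − |Patch 1∩Patch 2| = 47 − 16 = 31.00.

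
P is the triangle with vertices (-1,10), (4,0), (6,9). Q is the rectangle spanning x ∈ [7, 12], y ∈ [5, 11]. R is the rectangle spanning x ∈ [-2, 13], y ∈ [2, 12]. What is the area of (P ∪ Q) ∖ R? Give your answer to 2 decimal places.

|P ∪ Q| = 62.5.
|(P ∪ Q) ∩ R| = 61.0556.
|(P ∪ Q) ∖ R| = 62.5 − 61.0556 = 1.44.

1.44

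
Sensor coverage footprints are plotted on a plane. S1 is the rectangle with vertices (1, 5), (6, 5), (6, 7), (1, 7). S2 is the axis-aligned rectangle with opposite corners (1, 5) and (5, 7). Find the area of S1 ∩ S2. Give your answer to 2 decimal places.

8.00

|S1∩S2|: x∈[1,5], y∈[5,7] → 4·2 = 8.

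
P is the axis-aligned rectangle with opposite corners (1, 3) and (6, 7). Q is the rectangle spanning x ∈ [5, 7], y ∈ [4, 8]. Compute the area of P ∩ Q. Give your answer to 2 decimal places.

|P∩Q|: x∈[5,6], y∈[4,7] → 1·3 = 3.

3.00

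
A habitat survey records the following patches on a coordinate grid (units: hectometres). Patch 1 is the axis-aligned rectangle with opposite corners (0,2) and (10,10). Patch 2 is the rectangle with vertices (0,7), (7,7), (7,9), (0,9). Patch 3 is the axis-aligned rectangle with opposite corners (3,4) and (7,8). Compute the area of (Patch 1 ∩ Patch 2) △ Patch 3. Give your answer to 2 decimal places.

22.00

|Patch 1 ∩ Patch 2| = 14.
|(Patch 1 ∩ Patch 2) ∩ Patch 3| = 4.
|(Patch 1 ∩ Patch 2) △ Patch 3| = 14 + 16 − 8 = 22.00.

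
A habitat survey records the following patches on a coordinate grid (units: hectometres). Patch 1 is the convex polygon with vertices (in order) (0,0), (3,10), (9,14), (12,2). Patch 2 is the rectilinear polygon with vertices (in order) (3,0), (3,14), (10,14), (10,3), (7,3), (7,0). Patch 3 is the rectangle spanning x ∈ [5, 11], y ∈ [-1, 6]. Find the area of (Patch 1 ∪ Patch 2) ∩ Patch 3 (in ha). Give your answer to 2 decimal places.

30.00

The region (Patch 1 ∪ Patch 2) ∩ Patch 3 is the polygon with vertices (7,1.167), (7,0), (5,0), (5,6), (11,6), (11,1.833).
By the shoelace formula its area is 30.00.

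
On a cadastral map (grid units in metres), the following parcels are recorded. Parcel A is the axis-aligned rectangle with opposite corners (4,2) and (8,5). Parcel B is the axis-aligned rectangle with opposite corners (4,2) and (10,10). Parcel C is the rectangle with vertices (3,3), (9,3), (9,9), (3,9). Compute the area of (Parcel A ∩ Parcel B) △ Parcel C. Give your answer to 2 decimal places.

|Parcel A ∩ Parcel B| = 12.
|(Parcel A ∩ Parcel B) ∩ Parcel C| = 8.
|(Parcel A ∩ Parcel B) △ Parcel C| = 12 + 36 − 16 = 32.00.

32.00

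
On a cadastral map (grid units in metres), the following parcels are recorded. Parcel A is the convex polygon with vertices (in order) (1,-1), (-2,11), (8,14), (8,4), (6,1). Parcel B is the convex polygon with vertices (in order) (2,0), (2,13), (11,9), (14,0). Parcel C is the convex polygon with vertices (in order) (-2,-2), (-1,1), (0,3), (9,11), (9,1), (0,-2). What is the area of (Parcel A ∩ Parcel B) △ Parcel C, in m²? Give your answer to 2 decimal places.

59.49

|Parcel A ∩ Parcel B| = 63.3201.
|(Parcel A ∩ Parcel B) ∩ Parcel C| = 38.4167.
|(Parcel A ∩ Parcel B) △ Parcel C| = 63.3201 + 73 − 76.8333 = 59.49.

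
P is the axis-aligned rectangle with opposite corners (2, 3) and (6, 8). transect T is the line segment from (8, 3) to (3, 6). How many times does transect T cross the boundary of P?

1

The segment meets the boundary at (6,4.2).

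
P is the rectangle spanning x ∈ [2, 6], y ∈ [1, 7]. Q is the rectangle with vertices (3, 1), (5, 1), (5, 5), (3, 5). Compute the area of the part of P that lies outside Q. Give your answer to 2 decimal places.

16.00

|P∩Q|: x∈[3,5], y∈[1,5] → 2·4 = 8.
|P| = 24.
|P ∖ Q| = |P| − |P∩Q| = 24 − 8 = 16.00.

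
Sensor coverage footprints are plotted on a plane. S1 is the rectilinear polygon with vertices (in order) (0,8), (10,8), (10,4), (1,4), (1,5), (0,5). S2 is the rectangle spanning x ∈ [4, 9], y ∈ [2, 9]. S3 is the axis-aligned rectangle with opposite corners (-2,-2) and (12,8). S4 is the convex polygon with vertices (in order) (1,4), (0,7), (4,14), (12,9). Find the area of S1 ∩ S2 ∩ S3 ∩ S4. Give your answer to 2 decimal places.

The intersection is the polygon with vertices (4,8), (9,8), (9,7.636), (4,5.364).
By the shoelace formula its area is 7.50.

7.50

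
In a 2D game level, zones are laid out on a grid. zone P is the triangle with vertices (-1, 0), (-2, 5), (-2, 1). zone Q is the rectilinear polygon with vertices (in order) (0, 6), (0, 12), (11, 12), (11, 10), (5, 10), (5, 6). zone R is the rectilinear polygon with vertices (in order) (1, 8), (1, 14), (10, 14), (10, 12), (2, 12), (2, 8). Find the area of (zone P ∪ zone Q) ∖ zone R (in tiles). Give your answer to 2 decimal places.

40.00

|zone P ∪ zone Q| = 44.
|(zone P ∪ zone Q) ∩ zone R| = 4.
|(zone P ∪ zone Q) ∖ zone R| = 44 − 4 = 40.00.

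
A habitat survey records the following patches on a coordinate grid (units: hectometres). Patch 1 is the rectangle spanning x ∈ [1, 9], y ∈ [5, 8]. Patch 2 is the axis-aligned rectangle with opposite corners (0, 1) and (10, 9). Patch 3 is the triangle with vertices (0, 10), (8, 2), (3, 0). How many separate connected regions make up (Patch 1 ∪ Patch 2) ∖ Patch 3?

2

(Patch 1 ∪ Patch 2) ∖ Patch 3 splits into 2 disjoint pieces (area 12, area 41.75).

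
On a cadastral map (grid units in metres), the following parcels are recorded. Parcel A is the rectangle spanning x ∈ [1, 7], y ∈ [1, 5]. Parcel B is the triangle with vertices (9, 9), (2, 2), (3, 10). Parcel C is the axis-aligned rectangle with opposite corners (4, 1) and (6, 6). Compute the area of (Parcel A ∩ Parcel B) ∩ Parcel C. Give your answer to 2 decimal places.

0.50

The region (Parcel A ∩ Parcel B) ∩ Parcel C is the polygon with vertices (4,4), (4,5), (5,5).
By the shoelace formula its area is 0.50.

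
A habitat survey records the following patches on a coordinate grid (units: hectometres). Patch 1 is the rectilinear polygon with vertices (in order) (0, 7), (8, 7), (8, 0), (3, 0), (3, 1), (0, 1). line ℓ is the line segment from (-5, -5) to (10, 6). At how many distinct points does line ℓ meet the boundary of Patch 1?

The segment meets the boundary at (8,4.533), (3,0.867).

2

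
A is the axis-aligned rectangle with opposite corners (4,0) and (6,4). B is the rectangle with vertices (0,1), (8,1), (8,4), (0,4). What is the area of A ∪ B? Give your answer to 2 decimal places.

26.00

By inclusion–exclusion:
Individual areas: |A| = 8, |B| = 24.
|A∩B|: x∈[4,6], y∈[1,4] → 2·3 = 6.
|A ∪ B| = 32 − 6 = 26.00.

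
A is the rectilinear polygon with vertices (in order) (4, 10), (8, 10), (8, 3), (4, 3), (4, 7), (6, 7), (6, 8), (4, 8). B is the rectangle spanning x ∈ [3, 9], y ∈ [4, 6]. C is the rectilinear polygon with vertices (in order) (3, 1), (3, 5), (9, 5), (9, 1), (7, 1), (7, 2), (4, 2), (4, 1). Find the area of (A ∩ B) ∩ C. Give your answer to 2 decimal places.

The region (A ∩ B) ∩ C is the polygon with vertices (4,4), (4,5), (8,5), (8,4).
By the shoelace formula its area is 4.00.

4.00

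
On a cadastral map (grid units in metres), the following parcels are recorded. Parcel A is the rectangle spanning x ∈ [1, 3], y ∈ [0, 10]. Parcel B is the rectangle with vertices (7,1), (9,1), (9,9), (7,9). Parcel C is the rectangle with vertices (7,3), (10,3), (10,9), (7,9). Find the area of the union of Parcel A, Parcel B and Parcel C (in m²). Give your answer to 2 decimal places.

By inclusion–exclusion:
Individual areas: |Parcel A| = 20, |Parcel B| = 16, |Parcel C| = 18.
|Parcel A∩Parcel B| = 0 (no overlap).
|Parcel A∩Parcel C| = 0 (no overlap).
|Parcel B∩Parcel C|: x∈[7,9], y∈[3,9] → 2·6 = 12.
|Parcel A∩Parcel B∩Parcel C| = 0.
|Parcel A ∪ Parcel B ∪ Parcel C| = 54 − 12 + 0 = 42.00.

42.00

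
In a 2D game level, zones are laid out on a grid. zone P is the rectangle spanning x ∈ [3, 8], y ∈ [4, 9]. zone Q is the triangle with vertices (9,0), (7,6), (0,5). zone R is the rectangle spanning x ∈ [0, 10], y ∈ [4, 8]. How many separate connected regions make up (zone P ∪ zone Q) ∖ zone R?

(zone P ∪ zone Q) ∖ zone R splits into 2 disjoint pieces (area 5, area 11.7333).

2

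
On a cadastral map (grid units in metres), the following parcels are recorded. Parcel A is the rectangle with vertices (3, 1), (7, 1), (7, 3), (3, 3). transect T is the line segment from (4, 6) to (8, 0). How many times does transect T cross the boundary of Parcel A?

The segment meets the boundary at (7,1.5), (6,3).

2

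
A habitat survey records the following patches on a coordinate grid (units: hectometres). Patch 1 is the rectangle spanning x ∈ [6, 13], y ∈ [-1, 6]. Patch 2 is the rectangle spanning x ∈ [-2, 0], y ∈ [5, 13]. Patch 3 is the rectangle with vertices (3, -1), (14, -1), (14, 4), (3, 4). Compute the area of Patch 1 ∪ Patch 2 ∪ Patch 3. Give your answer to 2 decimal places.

By inclusion–exclusion:
Individual areas: |Patch 1| = 49, |Patch 2| = 16, |Patch 3| = 55.
|Patch 1∩Patch 2| = 0 (no overlap).
|Patch 1∩Patch 3|: x∈[6,13], y∈[-1,4] → 7·5 = 35.
|Patch 2∩Patch 3| = 0 (no overlap).
|Patch 1∩Patch 2∩Patch 3| = 0.
|Patch 1 ∪ Patch 2 ∪ Patch 3| = 120 − 35 + 0 = 85.00.

85.00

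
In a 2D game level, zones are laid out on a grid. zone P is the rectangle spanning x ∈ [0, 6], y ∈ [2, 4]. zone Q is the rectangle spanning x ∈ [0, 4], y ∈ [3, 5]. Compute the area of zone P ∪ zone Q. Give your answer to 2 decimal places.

By inclusion–exclusion:
Individual areas: |zone P| = 12, |zone Q| = 8.
|zone P∩zone Q|: x∈[0,4], y∈[3,4] → 4·1 = 4.
|zone P ∪ zone Q| = 20 − 4 = 16.00.

16.00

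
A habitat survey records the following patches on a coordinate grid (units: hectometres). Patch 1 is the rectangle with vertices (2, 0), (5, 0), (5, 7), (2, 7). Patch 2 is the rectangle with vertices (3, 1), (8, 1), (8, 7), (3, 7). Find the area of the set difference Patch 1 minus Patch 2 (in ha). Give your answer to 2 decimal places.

9.00

|Patch 1∩Patch 2|: x∈[3,5], y∈[1,7] → 2·6 = 12.
|Patch 1| = 21.
|Patch 1 ∖ Patch 2| = |Patch 1| − |Patch 1∩Patch 2| = 21 − 12 = 9.00.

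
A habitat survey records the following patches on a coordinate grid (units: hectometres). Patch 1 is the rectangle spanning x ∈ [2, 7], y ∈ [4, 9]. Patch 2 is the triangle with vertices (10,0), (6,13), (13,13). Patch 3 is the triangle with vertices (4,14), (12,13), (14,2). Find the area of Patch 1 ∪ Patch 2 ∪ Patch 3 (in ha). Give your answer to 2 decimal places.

By inclusion–exclusion:
Individual areas: |Patch 1| = 25, |Patch 2| = 45.5, |Patch 3| = 43.
|Patch 1∩Patch 2| = 0.
|Patch 1∩Patch 3| = 0.
|Patch 2∩Patch 3| = 28.8318.
|Patch 1∩Patch 2∩Patch 3| = 0.
|Patch 1 ∪ Patch 2 ∪ Patch 3| = 113.5 − 28.8318 + 0 = 84.67.

84.67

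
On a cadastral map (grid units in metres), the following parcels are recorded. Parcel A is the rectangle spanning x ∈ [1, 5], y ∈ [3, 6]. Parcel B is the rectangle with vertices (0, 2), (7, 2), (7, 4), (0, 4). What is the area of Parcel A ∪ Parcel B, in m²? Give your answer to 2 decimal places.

By inclusion–exclusion:
Individual areas: |Parcel A| = 12, |Parcel B| = 14.
|Parcel A∩Parcel B|: x∈[1,5], y∈[3,4] → 4·1 = 4.
|Parcel A ∪ Parcel B| = 26 − 4 = 22.00.

22.00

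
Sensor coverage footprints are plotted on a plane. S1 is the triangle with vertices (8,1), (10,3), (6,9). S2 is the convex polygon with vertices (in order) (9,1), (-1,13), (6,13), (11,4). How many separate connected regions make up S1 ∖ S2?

1

S1 ∖ S2 is a single connected region.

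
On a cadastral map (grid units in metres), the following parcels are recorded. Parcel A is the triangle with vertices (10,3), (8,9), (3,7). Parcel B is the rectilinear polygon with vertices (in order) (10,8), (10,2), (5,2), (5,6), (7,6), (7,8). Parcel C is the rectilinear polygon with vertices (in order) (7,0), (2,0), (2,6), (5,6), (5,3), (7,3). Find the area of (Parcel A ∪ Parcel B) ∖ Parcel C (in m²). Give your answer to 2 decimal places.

31.29

|Parcel A ∪ Parcel B| = 33.3095.
|(Parcel A ∪ Parcel B) ∩ Parcel C| = 2.0179.
|(Parcel A ∪ Parcel B) ∖ Parcel C| = 33.3095 − 2.0179 = 31.29.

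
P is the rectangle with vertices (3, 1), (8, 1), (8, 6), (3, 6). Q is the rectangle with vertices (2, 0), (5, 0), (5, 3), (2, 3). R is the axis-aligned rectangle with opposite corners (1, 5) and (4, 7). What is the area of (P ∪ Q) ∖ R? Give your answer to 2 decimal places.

29.00

|P ∪ Q| = 30.
|(P ∪ Q) ∩ R| = 1.
|(P ∪ Q) ∖ R| = 30 − 1 = 29.00.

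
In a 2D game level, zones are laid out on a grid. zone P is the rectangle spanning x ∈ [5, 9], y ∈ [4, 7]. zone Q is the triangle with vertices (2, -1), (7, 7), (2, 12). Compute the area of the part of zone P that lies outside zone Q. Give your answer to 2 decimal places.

8.81

|zone P| = 12, |zone P∩zone Q| = 3.1875.
|zone P ∖ zone Q| = |zone P| − |zone P∩zone Q| = 12 − 3.1875 = 8.81.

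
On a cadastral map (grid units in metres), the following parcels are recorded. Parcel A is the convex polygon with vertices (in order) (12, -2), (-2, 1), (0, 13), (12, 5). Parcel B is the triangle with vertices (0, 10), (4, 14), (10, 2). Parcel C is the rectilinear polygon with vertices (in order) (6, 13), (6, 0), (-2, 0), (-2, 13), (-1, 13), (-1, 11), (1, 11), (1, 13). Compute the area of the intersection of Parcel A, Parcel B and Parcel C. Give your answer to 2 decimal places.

17.70

The intersection is the polygon with vertices (0,10), (1,11), (1,11), (1.8,11.8), (6,9), (6,5.2).
By the shoelace formula its area is 17.70.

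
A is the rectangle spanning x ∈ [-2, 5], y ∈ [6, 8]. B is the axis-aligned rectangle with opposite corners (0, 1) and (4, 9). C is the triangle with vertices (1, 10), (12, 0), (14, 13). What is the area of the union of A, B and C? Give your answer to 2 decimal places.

116.68

By inclusion–exclusion:
Individual areas: |A| = 14, |B| = 32, |C| = 81.5.
|A∩B|: x∈[0,4], y∈[6,8] → 4·2 = 8.
|A∩C| = 1.4727.
|B∩C| = 1.6409.
|A∩B∩C| = 0.2909.
|A ∪ B ∪ C| = 127.5 − 11.1136 + 0.2909 = 116.68.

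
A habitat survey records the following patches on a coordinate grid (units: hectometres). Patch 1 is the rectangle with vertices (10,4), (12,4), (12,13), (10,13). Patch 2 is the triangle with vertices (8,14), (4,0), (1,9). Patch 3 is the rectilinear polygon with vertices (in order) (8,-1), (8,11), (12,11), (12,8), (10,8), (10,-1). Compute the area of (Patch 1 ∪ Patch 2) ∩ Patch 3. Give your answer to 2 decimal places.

6.00

|Patch 1 ∪ Patch 2| = 57.
|(Patch 1 ∪ Patch 2) ∩ Patch 3| = 6.00.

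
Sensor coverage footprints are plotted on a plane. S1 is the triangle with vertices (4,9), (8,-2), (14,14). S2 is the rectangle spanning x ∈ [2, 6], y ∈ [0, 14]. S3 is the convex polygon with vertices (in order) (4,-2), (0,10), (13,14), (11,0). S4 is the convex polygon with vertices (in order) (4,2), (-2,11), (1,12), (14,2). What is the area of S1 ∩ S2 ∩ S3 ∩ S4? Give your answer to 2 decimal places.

The intersection is the polygon with vertices (6,3.5), (4,9), (4.545,9.273), (6,8.154).
By the shoelace formula its area is 5.16.

5.16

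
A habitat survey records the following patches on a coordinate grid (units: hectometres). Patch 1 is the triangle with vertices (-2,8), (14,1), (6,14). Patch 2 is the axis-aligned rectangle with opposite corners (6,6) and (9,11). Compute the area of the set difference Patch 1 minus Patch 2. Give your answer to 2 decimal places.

62.08

|Patch 1| = 76, |Patch 1∩Patch 2| = 13.9183.
|Patch 1 ∖ Patch 2| = |Patch 1| − |Patch 1∩Patch 2| = 76 − 13.9183 = 62.08.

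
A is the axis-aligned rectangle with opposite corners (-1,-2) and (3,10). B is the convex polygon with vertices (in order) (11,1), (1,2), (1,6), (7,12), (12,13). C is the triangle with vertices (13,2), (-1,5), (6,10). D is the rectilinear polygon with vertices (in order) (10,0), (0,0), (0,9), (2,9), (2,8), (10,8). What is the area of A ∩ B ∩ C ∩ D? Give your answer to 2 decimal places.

The intersection is the polygon with vertices (2.5,7.5), (3,7.857), (3,4.143), (1,4.571), (1,6).
By the shoelace formula its area is 5.25.

5.25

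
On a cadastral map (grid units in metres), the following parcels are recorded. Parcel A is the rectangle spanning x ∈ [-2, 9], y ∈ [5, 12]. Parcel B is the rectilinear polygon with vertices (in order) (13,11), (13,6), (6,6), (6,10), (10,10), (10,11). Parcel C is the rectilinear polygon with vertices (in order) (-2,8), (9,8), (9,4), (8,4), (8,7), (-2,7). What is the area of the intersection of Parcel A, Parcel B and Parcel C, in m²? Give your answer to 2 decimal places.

The intersection is the polygon with vertices (8,6), (8,7), (6,7), (6,8), (9,8), (9,6).
By the shoelace formula its area is 4.00.

4.00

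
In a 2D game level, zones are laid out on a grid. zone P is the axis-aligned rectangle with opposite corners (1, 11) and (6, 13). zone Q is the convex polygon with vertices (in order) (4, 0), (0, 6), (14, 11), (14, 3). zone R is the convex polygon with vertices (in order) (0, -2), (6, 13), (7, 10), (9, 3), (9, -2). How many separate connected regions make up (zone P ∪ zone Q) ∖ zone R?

3

(zone P ∪ zone Q) ∖ zone R splits into 3 disjoint pieces (area 9.2, area 6.9333, area 44.2917).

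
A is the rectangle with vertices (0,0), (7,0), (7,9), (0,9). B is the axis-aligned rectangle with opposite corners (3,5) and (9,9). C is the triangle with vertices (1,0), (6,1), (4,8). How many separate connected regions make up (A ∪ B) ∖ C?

(A ∪ B) ∖ C is a single connected region.

1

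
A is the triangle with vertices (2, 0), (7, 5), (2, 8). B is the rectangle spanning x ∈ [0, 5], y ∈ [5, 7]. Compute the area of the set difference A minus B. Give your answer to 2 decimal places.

14.53

|A| = 20, |A∩B| = 5.4667.
|A ∖ B| = |A| − |A∩B| = 20 − 5.4667 = 14.53.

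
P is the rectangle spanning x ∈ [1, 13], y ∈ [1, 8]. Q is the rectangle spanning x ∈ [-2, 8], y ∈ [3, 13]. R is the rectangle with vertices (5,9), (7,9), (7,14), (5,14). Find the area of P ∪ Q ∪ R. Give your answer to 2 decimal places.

151.00

By inclusion–exclusion:
Individual areas: |P| = 84, |Q| = 100, |R| = 10.
|P∩Q|: x∈[1,8], y∈[3,8] → 7·5 = 35.
|P∩R| = 0 (no overlap).
|Q∩R|: x∈[5,7], y∈[9,13] → 2·4 = 8.
|P∩Q∩R| = 0.
|P ∪ Q ∪ R| = 194 − 43 + 0 = 151.00.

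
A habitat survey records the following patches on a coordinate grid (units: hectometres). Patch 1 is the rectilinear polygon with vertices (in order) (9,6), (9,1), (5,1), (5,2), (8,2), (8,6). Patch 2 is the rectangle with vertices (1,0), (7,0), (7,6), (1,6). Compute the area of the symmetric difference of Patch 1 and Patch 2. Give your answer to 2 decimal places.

40.00

|Patch 1| = 8, |Patch 2| = 36, |Patch 1∩Patch 2| = 2.
|Patch 1 △ Patch 2| = |Patch 1| + |Patch 2| − 2·|Patch 1∩Patch 2| = 8 + 36 − 4 = 40.00.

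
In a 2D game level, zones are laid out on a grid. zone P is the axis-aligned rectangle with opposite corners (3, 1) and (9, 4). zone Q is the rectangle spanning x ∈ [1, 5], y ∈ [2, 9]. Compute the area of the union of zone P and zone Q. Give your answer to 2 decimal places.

By inclusion–exclusion:
Individual areas: |zone P| = 18, |zone Q| = 28.
|zone P∩zone Q|: x∈[3,5], y∈[2,4] → 2·2 = 4.
|zone P ∪ zone Q| = 46 − 4 = 42.00.

42.00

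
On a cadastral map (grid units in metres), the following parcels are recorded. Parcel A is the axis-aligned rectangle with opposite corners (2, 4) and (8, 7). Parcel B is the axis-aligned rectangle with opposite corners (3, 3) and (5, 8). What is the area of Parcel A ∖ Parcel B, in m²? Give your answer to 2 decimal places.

|Parcel A∩Parcel B|: x∈[3,5], y∈[4,7] → 2·3 = 6.
|Parcel A| = 18.
|Parcel A ∖ Parcel B| = |Parcel A| − |Parcel A∩Parcel B| = 18 − 6 = 12.00.

12.00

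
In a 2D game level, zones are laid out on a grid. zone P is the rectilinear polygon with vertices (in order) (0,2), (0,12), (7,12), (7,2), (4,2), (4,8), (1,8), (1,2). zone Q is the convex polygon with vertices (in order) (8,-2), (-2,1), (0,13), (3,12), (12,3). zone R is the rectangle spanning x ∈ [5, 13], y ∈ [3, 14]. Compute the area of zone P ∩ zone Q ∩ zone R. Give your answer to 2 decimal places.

The intersection is the polygon with vertices (7,8), (7,3), (5,3), (5,10).
By the shoelace formula its area is 12.00.

12.00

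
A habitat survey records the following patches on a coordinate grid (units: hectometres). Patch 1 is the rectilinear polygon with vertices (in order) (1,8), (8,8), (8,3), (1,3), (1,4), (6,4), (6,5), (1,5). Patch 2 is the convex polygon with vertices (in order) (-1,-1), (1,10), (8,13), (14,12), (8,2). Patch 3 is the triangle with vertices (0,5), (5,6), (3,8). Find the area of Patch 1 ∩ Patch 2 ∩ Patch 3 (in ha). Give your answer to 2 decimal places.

5.60

The intersection is the polygon with vertices (1,6), (3,8), (5,6), (1,5.2).
By the shoelace formula its area is 5.60.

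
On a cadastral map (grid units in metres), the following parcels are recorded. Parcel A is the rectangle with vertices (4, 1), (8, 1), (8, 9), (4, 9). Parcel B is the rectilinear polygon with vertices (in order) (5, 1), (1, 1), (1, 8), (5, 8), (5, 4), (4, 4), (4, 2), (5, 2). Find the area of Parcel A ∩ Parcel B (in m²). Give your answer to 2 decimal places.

5.00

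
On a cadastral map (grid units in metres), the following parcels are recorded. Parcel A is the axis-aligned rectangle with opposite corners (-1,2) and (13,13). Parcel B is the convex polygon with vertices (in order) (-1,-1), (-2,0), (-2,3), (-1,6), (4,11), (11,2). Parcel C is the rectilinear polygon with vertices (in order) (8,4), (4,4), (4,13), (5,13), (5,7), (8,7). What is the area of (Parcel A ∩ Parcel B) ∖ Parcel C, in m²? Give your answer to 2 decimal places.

|Parcel A ∩ Parcel B| = 64.
|(Parcel A ∩ Parcel B) ∩ Parcel C| = 14.8492.
|(Parcel A ∩ Parcel B) ∖ Parcel C| = 64 − 14.8492 = 49.15.

49.15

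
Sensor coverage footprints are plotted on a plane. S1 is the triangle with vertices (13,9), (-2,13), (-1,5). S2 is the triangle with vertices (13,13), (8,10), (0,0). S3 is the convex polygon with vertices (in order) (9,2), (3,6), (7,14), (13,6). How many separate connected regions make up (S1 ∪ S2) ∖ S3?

4

(S1 ∪ S2) ∖ S3 splits into 4 disjoint pieces (area 1.4393, area 2.5043, area 37.4583, area 2.1724).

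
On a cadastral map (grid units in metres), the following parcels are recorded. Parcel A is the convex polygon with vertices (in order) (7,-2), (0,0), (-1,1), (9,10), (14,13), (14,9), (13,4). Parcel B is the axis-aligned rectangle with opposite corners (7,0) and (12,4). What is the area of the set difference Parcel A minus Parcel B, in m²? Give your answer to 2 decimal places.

|Parcel A| = 106.5, |Parcel A∩Parcel B| = 15.5.
|Parcel A ∖ Parcel B| = |Parcel A| − |Parcel A∩Parcel B| = 106.5 − 15.5 = 91.00.

91.00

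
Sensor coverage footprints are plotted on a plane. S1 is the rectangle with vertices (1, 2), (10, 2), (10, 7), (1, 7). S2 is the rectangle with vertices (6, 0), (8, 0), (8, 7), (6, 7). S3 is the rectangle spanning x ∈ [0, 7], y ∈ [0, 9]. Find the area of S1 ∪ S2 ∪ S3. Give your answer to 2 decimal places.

By inclusion–exclusion:
Individual areas: |S1| = 45, |S2| = 14, |S3| = 63.
|S1∩S2|: x∈[6,8], y∈[2,7] → 2·5 = 10.
|S1∩S3|: x∈[1,7], y∈[2,7] → 6·5 = 30.
|S2∩S3|: x∈[6,7], y∈[0,7] → 1·7 = 7.
|S1∩S2∩S3| = 5.
|S1 ∪ S2 ∪ S3| = 122 − 47 + 5 = 80.00.

80.00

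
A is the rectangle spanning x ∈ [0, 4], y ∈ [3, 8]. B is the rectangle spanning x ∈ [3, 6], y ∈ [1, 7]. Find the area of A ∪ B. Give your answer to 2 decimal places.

34.00

By inclusion–exclusion:
Individual areas: |A| = 20, |B| = 18.
|A∩B|: x∈[3,4], y∈[3,7] → 1·4 = 4.
|A ∪ B| = 38 − 4 = 34.00.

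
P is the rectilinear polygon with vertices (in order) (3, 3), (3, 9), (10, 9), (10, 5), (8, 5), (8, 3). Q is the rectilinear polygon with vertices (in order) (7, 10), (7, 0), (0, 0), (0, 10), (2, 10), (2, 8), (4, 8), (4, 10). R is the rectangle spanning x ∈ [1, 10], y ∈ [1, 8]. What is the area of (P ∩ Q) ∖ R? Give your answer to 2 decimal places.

|P ∩ Q| = 23.
|(P ∩ Q) ∩ R| = 20.
|(P ∩ Q) ∖ R| = 23 − 20 = 3.00.

3.00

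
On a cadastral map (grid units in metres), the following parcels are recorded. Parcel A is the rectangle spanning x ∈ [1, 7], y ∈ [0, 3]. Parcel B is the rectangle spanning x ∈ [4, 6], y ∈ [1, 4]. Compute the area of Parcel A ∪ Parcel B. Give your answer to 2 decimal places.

20.00

By inclusion–exclusion:
Individual areas: |Parcel A| = 18, |Parcel B| = 6.
|Parcel A∩Parcel B|: x∈[4,6], y∈[1,3] → 2·2 = 4.
|Parcel A ∪ Parcel B| = 24 − 4 = 20.00.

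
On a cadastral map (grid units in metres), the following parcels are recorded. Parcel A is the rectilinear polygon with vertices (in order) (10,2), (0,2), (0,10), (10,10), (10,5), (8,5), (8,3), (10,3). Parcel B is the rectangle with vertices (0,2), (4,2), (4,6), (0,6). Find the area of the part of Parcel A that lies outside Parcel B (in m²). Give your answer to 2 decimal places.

|Parcel A| = 76, |Parcel A∩Parcel B| = 16.
|Parcel A ∖ Parcel B| = |Parcel A| − |Parcel A∩Parcel B| = 76 − 16 = 60.00.

60.00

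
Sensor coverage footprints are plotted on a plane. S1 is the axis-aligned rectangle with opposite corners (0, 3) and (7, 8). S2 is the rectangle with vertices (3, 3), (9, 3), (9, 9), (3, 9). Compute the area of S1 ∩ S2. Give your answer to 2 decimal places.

|S1∩S2|: x∈[3,7], y∈[3,8] → 4·5 = 20.

20.00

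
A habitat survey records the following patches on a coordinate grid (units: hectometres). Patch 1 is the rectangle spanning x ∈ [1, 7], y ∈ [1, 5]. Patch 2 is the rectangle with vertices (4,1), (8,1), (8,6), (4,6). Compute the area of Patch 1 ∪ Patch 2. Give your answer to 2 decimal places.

By inclusion–exclusion:
Individual areas: |Patch 1| = 24, |Patch 2| = 20.
|Patch 1∩Patch 2|: x∈[4,7], y∈[1,5] → 3·4 = 12.
|Patch 1 ∪ Patch 2| = 44 − 12 = 32.00.

32.00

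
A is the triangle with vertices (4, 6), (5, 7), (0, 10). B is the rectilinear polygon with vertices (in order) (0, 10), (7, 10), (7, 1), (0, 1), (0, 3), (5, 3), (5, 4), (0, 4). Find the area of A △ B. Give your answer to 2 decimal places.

54.00

|A| = 4, |B| = 58, |A∩B| = 4.
|A △ B| = |A| + |B| − 2·|A∩B| = 4 + 58 − 8 = 54.00.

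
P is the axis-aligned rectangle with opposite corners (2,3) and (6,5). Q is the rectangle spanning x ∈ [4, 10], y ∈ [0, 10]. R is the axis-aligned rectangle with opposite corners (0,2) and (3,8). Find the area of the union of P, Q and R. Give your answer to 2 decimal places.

By inclusion–exclusion:
Individual areas: |P| = 8, |Q| = 60, |R| = 18.
|P∩Q|: x∈[4,6], y∈[3,5] → 2·2 = 4.
|P∩R|: x∈[2,3], y∈[3,5] → 1·2 = 2.
|Q∩R| = 0 (no overlap).
|P∩Q∩R| = 0.
|P ∪ Q ∪ R| = 86 − 6 + 0 = 80.00.

80.00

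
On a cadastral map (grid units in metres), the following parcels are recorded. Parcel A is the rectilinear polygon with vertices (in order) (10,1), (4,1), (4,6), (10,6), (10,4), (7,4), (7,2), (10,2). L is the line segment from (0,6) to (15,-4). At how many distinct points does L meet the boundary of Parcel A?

The segment meets the boundary at (7.5,1), (4,3.333).

2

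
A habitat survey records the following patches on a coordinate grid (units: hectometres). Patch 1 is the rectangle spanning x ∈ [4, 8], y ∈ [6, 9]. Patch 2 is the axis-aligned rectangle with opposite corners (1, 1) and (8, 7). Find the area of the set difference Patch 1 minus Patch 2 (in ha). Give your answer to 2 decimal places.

8.00

|Patch 1∩Patch 2|: x∈[4,8], y∈[6,7] → 4·1 = 4.
|Patch 1| = 12.
|Patch 1 ∖ Patch 2| = |Patch 1| − |Patch 1∩Patch 2| = 12 − 4 = 8.00.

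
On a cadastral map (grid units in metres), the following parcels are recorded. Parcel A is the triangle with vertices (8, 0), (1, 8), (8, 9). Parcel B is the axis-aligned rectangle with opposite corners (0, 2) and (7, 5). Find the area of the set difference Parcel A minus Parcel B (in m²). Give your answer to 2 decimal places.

|Parcel A| = 31.5, |Parcel A∩Parcel B| = 6.1875.
|Parcel A ∖ Parcel B| = |Parcel A| − |Parcel A∩Parcel B| = 31.5 − 6.1875 = 25.31.

25.31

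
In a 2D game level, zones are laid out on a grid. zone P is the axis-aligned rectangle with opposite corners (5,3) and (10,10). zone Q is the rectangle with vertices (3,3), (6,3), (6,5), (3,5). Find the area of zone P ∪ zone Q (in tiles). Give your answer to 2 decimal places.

By inclusion–exclusion:
Individual areas: |zone P| = 35, |zone Q| = 6.
|zone P∩zone Q|: x∈[5,6], y∈[3,5] → 1·2 = 2.
|zone P ∪ zone Q| = 41 − 2 = 39.00.

39.00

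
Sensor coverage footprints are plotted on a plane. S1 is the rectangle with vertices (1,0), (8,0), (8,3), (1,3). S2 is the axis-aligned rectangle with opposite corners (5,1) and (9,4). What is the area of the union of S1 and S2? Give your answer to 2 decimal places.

By inclusion–exclusion:
Individual areas: |S1| = 21, |S2| = 12.
|S1∩S2|: x∈[5,8], y∈[1,3] → 3·2 = 6.
|S1 ∪ S2| = 33 − 6 = 27.00.

27.00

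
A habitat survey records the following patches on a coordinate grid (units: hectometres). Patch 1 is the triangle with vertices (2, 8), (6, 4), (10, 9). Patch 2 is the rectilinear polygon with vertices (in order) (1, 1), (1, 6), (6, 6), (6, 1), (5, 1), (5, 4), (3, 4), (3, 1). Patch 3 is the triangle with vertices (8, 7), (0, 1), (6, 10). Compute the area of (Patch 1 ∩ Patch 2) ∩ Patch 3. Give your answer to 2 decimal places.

The region (Patch 1 ∩ Patch 2) ∩ Patch 3 is the polygon with vertices (6,6), (6,5.5), (5.143,4.857), (4,6).
By the shoelace formula its area is 1.36.

1.36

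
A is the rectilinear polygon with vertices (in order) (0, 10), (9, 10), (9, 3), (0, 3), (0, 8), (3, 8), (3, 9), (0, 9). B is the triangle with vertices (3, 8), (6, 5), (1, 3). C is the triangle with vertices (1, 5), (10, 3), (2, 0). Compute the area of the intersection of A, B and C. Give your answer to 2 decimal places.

2.38

The intersection is the polygon with vertices (1.37,3.148), (1.267,3.667), (1.735,4.837), (4.214,4.286).
By the shoelace formula its area is 2.38.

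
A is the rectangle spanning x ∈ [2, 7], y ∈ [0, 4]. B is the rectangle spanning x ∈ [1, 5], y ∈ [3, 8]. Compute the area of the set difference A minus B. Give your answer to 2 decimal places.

17.00

|A∩B|: x∈[2,5], y∈[3,4] → 3·1 = 3.
|A| = 20.
|A ∖ B| = |A| − |A∩B| = 20 − 3 = 17.00.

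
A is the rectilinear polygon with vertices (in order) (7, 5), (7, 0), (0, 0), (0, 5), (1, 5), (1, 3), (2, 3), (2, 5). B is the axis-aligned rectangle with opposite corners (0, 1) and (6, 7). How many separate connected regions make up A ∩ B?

1

A ∩ B is a single connected region.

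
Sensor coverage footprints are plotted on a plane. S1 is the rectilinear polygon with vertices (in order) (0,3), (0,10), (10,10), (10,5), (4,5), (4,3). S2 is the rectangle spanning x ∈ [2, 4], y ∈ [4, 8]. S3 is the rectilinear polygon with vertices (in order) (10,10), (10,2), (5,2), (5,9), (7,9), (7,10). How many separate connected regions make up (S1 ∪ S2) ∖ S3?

(S1 ∪ S2) ∖ S3 is a single connected region.

1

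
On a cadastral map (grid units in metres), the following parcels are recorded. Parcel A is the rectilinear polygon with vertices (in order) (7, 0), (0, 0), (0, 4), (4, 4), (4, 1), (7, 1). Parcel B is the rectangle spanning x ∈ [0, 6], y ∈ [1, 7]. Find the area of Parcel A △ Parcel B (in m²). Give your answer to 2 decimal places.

31.00

|Parcel A| = 19, |Parcel B| = 36, |Parcel A∩Parcel B| = 12.
|Parcel A △ Parcel B| = |Parcel A| + |Parcel B| − 2·|Parcel A∩Parcel B| = 19 + 36 − 24 = 31.00.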